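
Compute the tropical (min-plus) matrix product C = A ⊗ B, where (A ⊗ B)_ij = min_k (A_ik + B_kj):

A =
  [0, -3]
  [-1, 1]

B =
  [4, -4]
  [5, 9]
A ⊗ B =
  [2, -4]
  [3, -5]

Apply the min-plus product entry-by-entry:
  C[0][0] = min over k of (A[0][0] + B[0][0] = 0 + 4 = 4, A[0][1] + B[1][0] = -3 + 5 = 2) = 2 (attained at k = 1)
  C[0][1] = min over k of (A[0][0] + B[0][1] = 0 + -4 = -4, A[0][1] + B[1][1] = -3 + 9 = 6) = -4 (attained at k = 0)
  C[1][0] = min over k of (A[1][0] + B[0][0] = -1 + 4 = 3, A[1][1] + B[1][0] = 1 + 5 = 6) = 3 (attained at k = 0)
  C[1][1] = min over k of (A[1][0] + B[0][1] = -1 + -4 = -5, A[1][1] + B[1][1] = 1 + 9 = 10) = -5 (attained at k = 0)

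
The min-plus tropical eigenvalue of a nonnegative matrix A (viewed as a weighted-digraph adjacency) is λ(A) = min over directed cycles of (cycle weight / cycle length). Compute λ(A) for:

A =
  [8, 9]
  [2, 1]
λ(A) = 1

Enumerate directed cycles and compute their means (weight / length). Sample:
  cycle 0 → 0: weight = 8, length = 1, mean = 8/1 ≈ 8.000
  cycle 1 → 1: weight = 1, length = 1, mean = 1/1 ≈ 1.000
  cycle 0 → 1 → 0: weight = 11, length = 2, mean = 11/2 ≈ 5.500
  cycle 1 → 0 → 1: weight = 11, length = 2, mean = 11/2 ≈ 5.500
Minimum mean = 1.000, attained e.g. along the cycle 1 → 1 with weight 1 and length 1. So λ(A) = 1/1 = 1.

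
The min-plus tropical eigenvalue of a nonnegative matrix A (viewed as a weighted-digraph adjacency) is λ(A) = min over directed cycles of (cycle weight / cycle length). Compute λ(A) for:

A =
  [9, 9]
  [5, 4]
λ(A) = 4

Enumerate directed cycles and compute their means (weight / length). Sample:
  cycle 0 → 0: weight = 9, length = 1, mean = 9/1 ≈ 9.000
  cycle 1 → 1: weight = 4, length = 1, mean = 4/1 ≈ 4.000
  cycle 0 → 1 → 0: weight = 14, length = 2, mean = 14/2 ≈ 7.000
  cycle 1 → 0 → 1: weight = 14, length = 2, mean = 14/2 ≈ 7.000
Minimum mean = 4.000, attained e.g. along the cycle 1 → 1 with weight 4 and length 1. So λ(A) = 4/1 = 4.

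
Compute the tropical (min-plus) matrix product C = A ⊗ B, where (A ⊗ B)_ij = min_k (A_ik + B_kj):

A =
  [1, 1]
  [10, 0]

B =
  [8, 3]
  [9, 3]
A ⊗ B =
  [9, 4]
  [9, 3]

Apply the min-plus product entry-by-entry:
  C[0][0] = min over k of (A[0][0] + B[0][0] = 1 + 8 = 9, A[0][1] + B[1][0] = 1 + 9 = 10) = 9 (attained at k = 0)
  C[0][1] = min over k of (A[0][0] + B[0][1] = 1 + 3 = 4, A[0][1] + B[1][1] = 1 + 3 = 4) = 4 (attained at k = 0)
  C[1][0] = min over k of (A[1][0] + B[0][0] = 10 + 8 = 18, A[1][1] + B[1][0] = 0 + 9 = 9) = 9 (attained at k = 1)
  C[1][1] = min over k of (A[1][0] + B[0][1] = 10 + 3 = 13, A[1][1] + B[1][1] = 0 + 3 = 3) = 3 (attained at k = 1)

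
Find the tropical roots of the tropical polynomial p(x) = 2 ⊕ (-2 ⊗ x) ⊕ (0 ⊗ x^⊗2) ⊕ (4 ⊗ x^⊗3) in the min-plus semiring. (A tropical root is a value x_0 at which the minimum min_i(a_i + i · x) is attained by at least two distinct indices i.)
Roots: {-4, -2, 4}

Each tropical root is a break point of the lower envelope of the lines y = a_i + i · x (there are 4 lines, with slopes 0, 1, ..., 3). Only the lines that attain the minimum somewhere contribute to roots; other lines are dominated. Here the surviving (envelope) indices are i = 3, i = 2, i = 1, i = 0.
Intersections between consecutive envelope lines give the roots: for adjacent envelope indices i < j the intersection is x = (a_i − a_j) / (j − i). Reading off the sorted break points: {-4, -2, 4}.
Verification: at each break x_0, at least two indices attain the minimum of min_i(a_i + i · x_0).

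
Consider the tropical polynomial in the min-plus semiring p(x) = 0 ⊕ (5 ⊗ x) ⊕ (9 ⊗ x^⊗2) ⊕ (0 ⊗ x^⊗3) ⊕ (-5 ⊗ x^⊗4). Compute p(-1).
p(-1) = -9

A tropical monomial a ⊗ x^⊗i evaluates to a + i · x. Evaluating each term at x = -1:
  Term 0 contributes 0 + 0 · -1 = 0
  Term 1 contributes 5 + 1 · -1 = 4
  Term 2 contributes 9 + 2 · -1 = 7
  Term 3 contributes 0 + 3 · -1 = -3
  Term 4 contributes -5 + 4 · -1 = -9
p(-1) = ⊕ of these = min[0, 4, 7, -3, -9] = -9.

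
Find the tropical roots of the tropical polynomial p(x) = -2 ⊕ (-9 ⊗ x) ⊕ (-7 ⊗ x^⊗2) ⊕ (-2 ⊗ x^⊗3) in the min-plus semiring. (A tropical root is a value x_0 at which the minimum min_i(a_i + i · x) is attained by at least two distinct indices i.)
Roots: {-5, -2, 7}

Each tropical root is a break point of the lower envelope of the lines y = a_i + i · x (there are 4 lines, with slopes 0, 1, ..., 3). Only the lines that attain the minimum somewhere contribute to roots; other lines are dominated. Here the surviving (envelope) indices are i = 3, i = 2, i = 1, i = 0.
Intersections between consecutive envelope lines give the roots: for adjacent envelope indices i < j the intersection is x = (a_i − a_j) / (j − i). Reading off the sorted break points: {-5, -2, 7}.
Verification: at each break x_0, at least two indices attain the minimum of min_i(a_i + i · x_0).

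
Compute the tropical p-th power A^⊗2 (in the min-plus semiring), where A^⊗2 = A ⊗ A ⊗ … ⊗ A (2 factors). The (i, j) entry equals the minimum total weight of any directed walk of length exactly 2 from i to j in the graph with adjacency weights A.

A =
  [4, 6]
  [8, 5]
A^⊗2 =
  [8, 10]
  [12, 10]

Each entry (A^⊗2)_ij equals the minimum over all length-2 walks i = v_0 → v_1 → … → v_2 = j of Σ_t A[v_t][v_{t+1}]. For example, for (i, j) = (0, 1) we minimise over 2 possible intermediate vertex sequences; the minimum is 10, attained along the walk 0 → 0 → 1.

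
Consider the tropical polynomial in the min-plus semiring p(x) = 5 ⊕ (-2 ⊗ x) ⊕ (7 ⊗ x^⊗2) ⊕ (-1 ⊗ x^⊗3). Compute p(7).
p(7) = 5

A tropical monomial a ⊗ x^⊗i evaluates to a + i · x. Evaluating each term at x = 7:
  Term 0 contributes 5 + 0 · 7 = 5
  Term 1 contributes -2 + 1 · 7 = 5
  Term 2 contributes 7 + 2 · 7 = 21
  Term 3 contributes -1 + 3 · 7 = 20
p(7) = ⊕ of these = min[5, 5, 21, 20] = 5.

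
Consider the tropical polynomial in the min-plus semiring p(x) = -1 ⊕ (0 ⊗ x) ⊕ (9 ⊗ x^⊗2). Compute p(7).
p(7) = -1

A tropical monomial a ⊗ x^⊗i evaluates to a + i · x. Evaluating each term at x = 7:
  Term 0 contributes -1 + 0 · 7 = -1
  Term 1 contributes 0 + 1 · 7 = 7
  Term 2 contributes 9 + 2 · 7 = 23
p(7) = ⊕ of these = min[-1, 7, 23] = -1.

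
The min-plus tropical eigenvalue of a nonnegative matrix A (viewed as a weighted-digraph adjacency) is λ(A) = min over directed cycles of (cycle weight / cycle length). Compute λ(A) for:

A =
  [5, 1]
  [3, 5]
λ(A) = 2

Enumerate directed cycles and compute their means (weight / length). Sample:
  cycle 0 → 0: weight = 5, length = 1, mean = 5/1 ≈ 5.000
  cycle 1 → 1: weight = 5, length = 1, mean = 5/1 ≈ 5.000
  cycle 0 → 1 → 0: weight = 4, length = 2, mean = 4/2 ≈ 2.000
  cycle 1 → 0 → 1: weight = 4, length = 2, mean = 4/2 ≈ 2.000
Minimum mean = 2.000, attained e.g. along the cycle 0 → 1 → 0 with weight 4 and length 2. So λ(A) = 4/2 = 2.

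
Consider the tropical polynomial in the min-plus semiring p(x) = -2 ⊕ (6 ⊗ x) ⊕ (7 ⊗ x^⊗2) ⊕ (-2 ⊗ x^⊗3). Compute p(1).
p(1) = -2

A tropical monomial a ⊗ x^⊗i evaluates to a + i · x. Evaluating each term at x = 1:
  Term 0 contributes -2 + 0 · 1 = -2
  Term 1 contributes 6 + 1 · 1 = 7
  Term 2 contributes 7 + 2 · 1 = 9
  Term 3 contributes -2 + 3 · 1 = 1
p(1) = ⊕ of these = min[-2, 7, 9, 1] = -2.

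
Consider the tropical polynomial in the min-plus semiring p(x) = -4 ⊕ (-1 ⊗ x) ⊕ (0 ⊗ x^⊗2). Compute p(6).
p(6) = -4

A tropical monomial a ⊗ x^⊗i evaluates to a + i · x. Evaluating each term at x = 6:
  Term 0 contributes -4 + 0 · 6 = -4
  Term 1 contributes -1 + 1 · 6 = 5
  Term 2 contributes 0 + 2 · 6 = 12
p(6) = ⊕ of these = min[-4, 5, 12] = -4.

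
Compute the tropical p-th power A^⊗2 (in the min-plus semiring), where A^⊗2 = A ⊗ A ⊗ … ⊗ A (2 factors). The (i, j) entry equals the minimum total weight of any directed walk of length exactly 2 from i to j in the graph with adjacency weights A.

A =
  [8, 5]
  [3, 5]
A^⊗2 =
  [8, 10]
  [8, 8]

Each entry (A^⊗2)_ij equals the minimum over all length-2 walks i = v_0 → v_1 → … → v_2 = j of Σ_t A[v_t][v_{t+1}]. For example, for (i, j) = (0, 1) we minimise over 2 possible intermediate vertex sequences; the minimum is 10, attained along the walk 0 → 1 → 1.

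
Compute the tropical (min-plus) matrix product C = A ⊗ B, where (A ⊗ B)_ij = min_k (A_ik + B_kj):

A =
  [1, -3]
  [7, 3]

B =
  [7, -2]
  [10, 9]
A ⊗ B =
  [7, -1]
  [13, 5]

Apply the min-plus product entry-by-entry:
  C[0][0] = min over k of (A[0][0] + B[0][0] = 1 + 7 = 8, A[0][1] + B[1][0] = -3 + 10 = 7) = 7 (attained at k = 1)
  C[0][1] = min over k of (A[0][0] + B[0][1] = 1 + -2 = -1, A[0][1] + B[1][1] = -3 + 9 = 6) = -1 (attained at k = 0)
  C[1][0] = min over k of (A[1][0] + B[0][0] = 7 + 7 = 14, A[1][1] + B[1][0] = 3 + 10 = 13) = 13 (attained at k = 1)
  C[1][1] = min over k of (A[1][0] + B[0][1] = 7 + -2 = 5, A[1][1] + B[1][1] = 3 + 9 = 12) = 5 (attained at k = 0)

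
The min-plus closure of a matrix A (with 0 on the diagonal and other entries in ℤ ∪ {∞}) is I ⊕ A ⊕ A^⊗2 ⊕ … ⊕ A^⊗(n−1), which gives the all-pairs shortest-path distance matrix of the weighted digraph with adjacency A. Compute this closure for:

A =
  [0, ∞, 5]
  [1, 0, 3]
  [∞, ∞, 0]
Closure =
  [0, ∞, 5]
  [1, 0, 3]
  [∞, ∞, 0]

This is the Floyd-Warshall all-pairs shortest-path computation. For each intermediate vertex k = 0, 1, …, 2, update dist[i][j] ← min(dist[i][j], dist[i][k] + dist[k][j]). The final matrix gives, for each (i, j), the minimum total weight of any directed path from i to j (possibly empty when i = j).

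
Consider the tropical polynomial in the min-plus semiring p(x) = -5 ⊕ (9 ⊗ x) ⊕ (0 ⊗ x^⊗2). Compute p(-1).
p(-1) = -5

A tropical monomial a ⊗ x^⊗i evaluates to a + i · x. Evaluating each term at x = -1:
  Term 0 contributes -5 + 0 · -1 = -5
  Term 1 contributes 9 + 1 · -1 = 8
  Term 2 contributes 0 + 2 · -1 = -2
p(-1) = ⊕ of these = min[-5, 8, -2] = -5.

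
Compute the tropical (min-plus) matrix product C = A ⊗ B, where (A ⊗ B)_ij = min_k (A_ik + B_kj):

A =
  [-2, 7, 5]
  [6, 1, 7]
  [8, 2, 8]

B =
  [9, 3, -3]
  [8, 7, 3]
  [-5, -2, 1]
A ⊗ B =
  [0, 1, -5]
  [2, 5, 3]
  [3, 6, 5]

Apply the min-plus product entry-by-entry:
  C[0][0] = min over k of (A[0][0] + B[0][0] = -2 + 9 = 7, A[0][1] + B[1][0] = 7 + 8 = 15, A[0][2] + B[2][0] = 5 + -5 = 0) = 0 (attained at k = 2)
  C[0][1] = min over k of (A[0][0] + B[0][1] = -2 + 3 = 1, A[0][1] + B[1][1] = 7 + 7 = 14, A[0][2] + B[2][1] = 5 + -2 = 3) = 1 (attained at k = 0)
  C[0][2] = min over k of (A[0][0] + B[0][2] = -2 + -3 = -5, A[0][1] + B[1][2] = 7 + 3 = 10, A[0][2] + B[2][2] = 5 + 1 = 6) = -5 (attained at k = 0)
  C[1][0] = min over k of (A[1][0] + B[0][0] = 6 + 9 = 15, A[1][1] + B[1][0] = 1 + 8 = 9, A[1][2] + B[2][0] = 7 + -5 = 2) = 2 (attained at k = 2)
  C[1][1] = min over k of (A[1][0] + B[0][1] = 6 + 3 = 9, A[1][1] + B[1][1] = 1 + 7 = 8, A[1][2] + B[2][1] = 7 + -2 = 5) = 5 (attained at k = 2)
  C[1][2] = min over k of (A[1][0] + B[0][2] = 6 + -3 = 3, A[1][1] + B[1][2] = 1 + 3 = 4, A[1][2] + B[2][2] = 7 + 1 = 8) = 3 (attained at k = 0)
  C[2][0] = min over k of (A[2][0] + B[0][0] = 8 + 9 = 17, A[2][1] + B[1][0] = 2 + 8 = 10, A[2][2] + B[2][0] = 8 + -5 = 3) = 3 (attained at k = 2)
  C[2][1] = min over k of (A[2][0] + B[0][1] = 8 + 3 = 11, A[2][1] + B[1][1] = 2 + 7 = 9, A[2][2] + B[2][1] = 8 + -2 = 6) = 6 (attained at k = 2)
  C[2][2] = min over k of (A[2][0] + B[0][2] = 8 + -3 = 5, A[2][1] + B[1][2] = 2 + 3 = 5, A[2][2] + B[2][2] = 8 + 1 = 9) = 5 (attained at k = 0)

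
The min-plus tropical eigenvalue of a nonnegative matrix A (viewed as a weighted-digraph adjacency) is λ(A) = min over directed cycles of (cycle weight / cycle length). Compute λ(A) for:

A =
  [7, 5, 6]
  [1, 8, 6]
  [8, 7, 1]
λ(A) = 1

Enumerate directed cycles and compute their means (weight / length). Sample:
  cycle 0 → 0: weight = 7, length = 1, mean = 7/1 ≈ 7.000
  cycle 1 → 1: weight = 8, length = 1, mean = 8/1 ≈ 8.000
  cycle 2 → 2: weight = 1, length = 1, mean = 1/1 ≈ 1.000
  cycle 0 → 1 → 0: weight = 6, length = 2, mean = 6/2 ≈ 3.000
  cycle 0 → 2 → 0: weight = 14, length = 2, mean = 14/2 ≈ 7.000
  cycle 1 → 0 → 1: weight = 6, length = 2, mean = 6/2 ≈ 3.000
Minimum mean = 1.000, attained e.g. along the cycle 2 → 2 with weight 1 and length 1. So λ(A) = 1/1 = 1.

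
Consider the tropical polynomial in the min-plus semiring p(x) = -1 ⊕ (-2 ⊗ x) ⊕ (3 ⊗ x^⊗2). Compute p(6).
p(6) = -1

A tropical monomial a ⊗ x^⊗i evaluates to a + i · x. Evaluating each term at x = 6:
  Term 0 contributes -1 + 0 · 6 = -1
  Term 1 contributes -2 + 1 · 6 = 4
  Term 2 contributes 3 + 2 · 6 = 15
p(6) = ⊕ of these = min[-1, 4, 15] = -1.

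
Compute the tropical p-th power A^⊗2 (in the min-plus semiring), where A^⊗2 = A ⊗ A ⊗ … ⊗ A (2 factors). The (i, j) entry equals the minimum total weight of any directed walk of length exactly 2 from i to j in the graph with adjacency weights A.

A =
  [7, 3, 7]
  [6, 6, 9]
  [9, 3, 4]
A^⊗2 =
  [9, 9, 11]
  [12, 9, 13]
  [9, 7, 8]

Each entry (A^⊗2)_ij equals the minimum over all length-2 walks i = v_0 → v_1 → … → v_2 = j of Σ_t A[v_t][v_{t+1}]. For example, for (i, j) = (0, 2) we minimise over 3 possible intermediate vertex sequences; the minimum is 11, attained along the walk 0 → 2 → 2.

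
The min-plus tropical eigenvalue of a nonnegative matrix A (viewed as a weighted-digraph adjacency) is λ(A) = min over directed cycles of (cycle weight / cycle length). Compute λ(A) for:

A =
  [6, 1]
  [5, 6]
λ(A) = 3

Enumerate directed cycles and compute their means (weight / length). Sample:
  cycle 0 → 0: weight = 6, length = 1, mean = 6/1 ≈ 6.000
  cycle 1 → 1: weight = 6, length = 1, mean = 6/1 ≈ 6.000
  cycle 0 → 1 → 0: weight = 6, length = 2, mean = 6/2 ≈ 3.000
  cycle 1 → 0 → 1: weight = 6, length = 2, mean = 6/2 ≈ 3.000
Minimum mean = 3.000, attained e.g. along the cycle 0 → 1 → 0 with weight 6 and length 2. So λ(A) = 6/2 = 3.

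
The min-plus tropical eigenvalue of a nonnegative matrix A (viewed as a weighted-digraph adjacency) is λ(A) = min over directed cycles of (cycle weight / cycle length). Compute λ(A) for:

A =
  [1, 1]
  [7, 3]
λ(A) = 1

Enumerate directed cycles and compute their means (weight / length). Sample:
  cycle 0 → 0: weight = 1, length = 1, mean = 1/1 ≈ 1.000
  cycle 1 → 1: weight = 3, length = 1, mean = 3/1 ≈ 3.000
  cycle 0 → 1 → 0: weight = 8, length = 2, mean = 8/2 ≈ 4.000
  cycle 1 → 0 → 1: weight = 8, length = 2, mean = 8/2 ≈ 4.000
Minimum mean = 1.000, attained e.g. along the cycle 0 → 0 with weight 1 and length 1. So λ(A) = 1/1 = 1.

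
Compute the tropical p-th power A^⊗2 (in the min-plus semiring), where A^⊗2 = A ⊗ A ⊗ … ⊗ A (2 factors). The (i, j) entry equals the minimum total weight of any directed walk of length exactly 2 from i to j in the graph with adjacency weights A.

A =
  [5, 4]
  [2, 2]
A^⊗2 =
  [6, 6]
  [4, 4]

Each entry (A^⊗2)_ij equals the minimum over all length-2 walks i = v_0 → v_1 → … → v_2 = j of Σ_t A[v_t][v_{t+1}]. For example, for (i, j) = (0, 1) we minimise over 2 possible intermediate vertex sequences; the minimum is 6, attained along the walk 0 → 1 → 1.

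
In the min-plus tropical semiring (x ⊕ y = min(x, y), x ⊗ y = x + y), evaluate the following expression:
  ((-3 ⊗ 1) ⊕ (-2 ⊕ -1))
((-3 ⊗ 1) ⊕ (-2 ⊕ -1)) = -2

Expand innermost to outermost. Recall ⊕ takes the minimum of its arguments and ⊗ takes their sum. Working out the expression ((-3 ⊗ 1) ⊕ (-2 ⊕ -1)) gives -2.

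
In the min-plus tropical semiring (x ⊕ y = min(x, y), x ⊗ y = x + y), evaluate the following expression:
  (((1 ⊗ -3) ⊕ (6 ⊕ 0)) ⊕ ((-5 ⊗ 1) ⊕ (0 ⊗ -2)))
(((1 ⊗ -3) ⊕ (6 ⊕ 0)) ⊕ ((-5 ⊗ 1) ⊕ (0 ⊗ -2))) = -4

Expand innermost to outermost. Recall ⊕ takes the minimum of its arguments and ⊗ takes their sum. Working out the expression (((1 ⊗ -3) ⊕ (6 ⊕ 0)) ⊕ ((-5 ⊗ 1) ⊕ (0 ⊗ -2))) gives -4.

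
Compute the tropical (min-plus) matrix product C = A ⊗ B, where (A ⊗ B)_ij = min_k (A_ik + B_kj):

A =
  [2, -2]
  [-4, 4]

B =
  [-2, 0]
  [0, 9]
A ⊗ B =
  [-2, 2]
  [-6, -4]

Apply the min-plus product entry-by-entry:
  C[0][0] = min over k of (A[0][0] + B[0][0] = 2 + -2 = 0, A[0][1] + B[1][0] = -2 + 0 = -2) = -2 (attained at k = 1)
  C[0][1] = min over k of (A[0][0] + B[0][1] = 2 + 0 = 2, A[0][1] + B[1][1] = -2 + 9 = 7) = 2 (attained at k = 0)
  C[1][0] = min over k of (A[1][0] + B[0][0] = -4 + -2 = -6, A[1][1] + B[1][0] = 4 + 0 = 4) = -6 (attained at k = 0)
  C[1][1] = min over k of (A[1][0] + B[0][1] = -4 + 0 = -4, A[1][1] + B[1][1] = 4 + 9 = 13) = -4 (attained at k = 0)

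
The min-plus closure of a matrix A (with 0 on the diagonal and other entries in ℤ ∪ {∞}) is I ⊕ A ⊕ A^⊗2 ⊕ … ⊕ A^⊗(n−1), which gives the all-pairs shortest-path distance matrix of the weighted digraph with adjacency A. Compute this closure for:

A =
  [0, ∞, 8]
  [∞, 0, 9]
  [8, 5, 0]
Closure =
  [0, 13, 8]
  [17, 0, 9]
  [8, 5, 0]

This is the Floyd-Warshall all-pairs shortest-path computation. For each intermediate vertex k = 0, 1, …, 2, update dist[i][j] ← min(dist[i][j], dist[i][k] + dist[k][j]). The final matrix gives, for each (i, j), the minimum total weight of any directed path from i to j (possibly empty when i = j).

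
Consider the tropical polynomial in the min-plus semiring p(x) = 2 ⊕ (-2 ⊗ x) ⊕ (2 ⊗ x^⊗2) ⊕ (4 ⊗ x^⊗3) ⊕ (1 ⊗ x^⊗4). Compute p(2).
p(2) = 0

A tropical monomial a ⊗ x^⊗i evaluates to a + i · x. Evaluating each term at x = 2:
  Term 0 contributes 2 + 0 · 2 = 2
  Term 1 contributes -2 + 1 · 2 = 0
  Term 2 contributes 2 + 2 · 2 = 6
  Term 3 contributes 4 + 3 · 2 = 10
  Term 4 contributes 1 + 4 · 2 = 9
p(2) = ⊕ of these = min[2, 0, 6, 10, 9] = 0.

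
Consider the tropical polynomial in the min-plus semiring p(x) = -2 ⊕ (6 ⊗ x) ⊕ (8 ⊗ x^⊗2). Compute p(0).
p(0) = -2

A tropical monomial a ⊗ x^⊗i evaluates to a + i · x. Evaluating each term at x = 0:
  Term 0 contributes -2 + 0 · 0 = -2
  Term 1 contributes 6 + 1 · 0 = 6
  Term 2 contributes 8 + 2 · 0 = 8
p(0) = ⊕ of these = min[-2, 6, 8] = -2.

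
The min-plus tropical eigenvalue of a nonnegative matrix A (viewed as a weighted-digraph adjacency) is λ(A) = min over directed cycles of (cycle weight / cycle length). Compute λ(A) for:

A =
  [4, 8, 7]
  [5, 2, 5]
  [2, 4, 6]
λ(A) = 2

Enumerate directed cycles and compute their means (weight / length). Sample:
  cycle 0 → 0: weight = 4, length = 1, mean = 4/1 ≈ 4.000
  cycle 1 → 1: weight = 2, length = 1, mean = 2/1 ≈ 2.000
  cycle 2 → 2: weight = 6, length = 1, mean = 6/1 ≈ 6.000
  cycle 0 → 1 → 0: weight = 13, length = 2, mean = 13/2 ≈ 6.500
  cycle 0 → 2 → 0: weight = 9, length = 2, mean = 9/2 ≈ 4.500
  cycle 1 → 0 → 1: weight = 13, length = 2, mean = 13/2 ≈ 6.500
Minimum mean = 2.000, attained e.g. along the cycle 1 → 1 with weight 2 and length 1. So λ(A) = 2/1 = 2.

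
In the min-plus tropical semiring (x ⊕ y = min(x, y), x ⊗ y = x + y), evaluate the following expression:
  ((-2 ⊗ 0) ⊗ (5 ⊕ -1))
((-2 ⊗ 0) ⊗ (5 ⊕ -1)) = -3

Expand innermost to outermost. Recall ⊕ takes the minimum of its arguments and ⊗ takes their sum. Working out the expression ((-2 ⊗ 0) ⊗ (5 ⊕ -1)) gives -3.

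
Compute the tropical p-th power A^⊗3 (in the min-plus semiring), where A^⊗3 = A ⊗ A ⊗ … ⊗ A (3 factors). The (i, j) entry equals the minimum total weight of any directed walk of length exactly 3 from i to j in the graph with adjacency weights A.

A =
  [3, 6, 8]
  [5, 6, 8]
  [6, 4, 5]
A^⊗3 =
  [9, 12, 14]
  [11, 14, 16]
  [12, 14, 15]

Each entry (A^⊗3)_ij equals the minimum over all length-3 walks i = v_0 → v_1 → … → v_3 = j of Σ_t A[v_t][v_{t+1}]. For example, for (i, j) = (0, 2) we minimise over 9 possible intermediate vertex sequences; the minimum is 14, attained along the walk 0 → 0 → 0 → 2.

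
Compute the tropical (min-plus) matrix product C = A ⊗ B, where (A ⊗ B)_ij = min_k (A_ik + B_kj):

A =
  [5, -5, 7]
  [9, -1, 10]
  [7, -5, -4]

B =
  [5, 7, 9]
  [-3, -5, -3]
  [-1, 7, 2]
A ⊗ B =
  [-8, -10, -8]
  [-4, -6, -4]
  [-8, -10, -8]

Apply the min-plus product entry-by-entry:
  C[0][0] = min over k of (A[0][0] + B[0][0] = 5 + 5 = 10, A[0][1] + B[1][0] = -5 + -3 = -8, A[0][2] + B[2][0] = 7 + -1 = 6) = -8 (attained at k = 1)
  C[0][1] = min over k of (A[0][0] + B[0][1] = 5 + 7 = 12, A[0][1] + B[1][1] = -5 + -5 = -10, A[0][2] + B[2][1] = 7 + 7 = 14) = -10 (attained at k = 1)
  C[0][2] = min over k of (A[0][0] + B[0][2] = 5 + 9 = 14, A[0][1] + B[1][2] = -5 + -3 = -8, A[0][2] + B[2][2] = 7 + 2 = 9) = -8 (attained at k = 1)
  C[1][0] = min over k of (A[1][0] + B[0][0] = 9 + 5 = 14, A[1][1] + B[1][0] = -1 + -3 = -4, A[1][2] + B[2][0] = 10 + -1 = 9) = -4 (attained at k = 1)
  C[1][1] = min over k of (A[1][0] + B[0][1] = 9 + 7 = 16, A[1][1] + B[1][1] = -1 + -5 = -6, A[1][2] + B[2][1] = 10 + 7 = 17) = -6 (attained at k = 1)
  C[1][2] = min over k of (A[1][0] + B[0][2] = 9 + 9 = 18, A[1][1] + B[1][2] = -1 + -3 = -4, A[1][2] + B[2][2] = 10 + 2 = 12) = -4 (attained at k = 1)
  C[2][0] = min over k of (A[2][0] + B[0][0] = 7 + 5 = 12, A[2][1] + B[1][0] = -5 + -3 = -8, A[2][2] + B[2][0] = -4 + -1 = -5) = -8 (attained at k = 1)
  C[2][1] = min over k of (A[2][0] + B[0][1] = 7 + 7 = 14, A[2][1] + B[1][1] = -5 + -5 = -10, A[2][2] + B[2][1] = -4 + 7 = 3) = -10 (attained at k = 1)
  C[2][2] = min over k of (A[2][0] + B[0][2] = 7 + 9 = 16, A[2][1] + B[1][2] = -5 + -3 = -8, A[2][2] + B[2][2] = -4 + 2 = -2) = -8 (attained at k = 1)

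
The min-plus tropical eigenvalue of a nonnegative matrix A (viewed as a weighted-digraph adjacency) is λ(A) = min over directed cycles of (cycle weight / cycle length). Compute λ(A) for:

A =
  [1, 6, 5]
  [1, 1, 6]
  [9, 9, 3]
λ(A) = 1

Enumerate directed cycles and compute their means (weight / length). Sample:
  cycle 0 → 0: weight = 1, length = 1, mean = 1/1 ≈ 1.000
  cycle 1 → 1: weight = 1, length = 1, mean = 1/1 ≈ 1.000
  cycle 2 → 2: weight = 3, length = 1, mean = 3/1 ≈ 3.000
  cycle 0 → 1 → 0: weight = 7, length = 2, mean = 7/2 ≈ 3.500
  cycle 0 → 2 → 0: weight = 14, length = 2, mean = 14/2 ≈ 7.000
  cycle 1 → 0 → 1: weight = 7, length = 2, mean = 7/2 ≈ 3.500
Minimum mean = 1.000, attained e.g. along the cycle 0 → 0 with weight 1 and length 1. So λ(A) = 1/1 = 1.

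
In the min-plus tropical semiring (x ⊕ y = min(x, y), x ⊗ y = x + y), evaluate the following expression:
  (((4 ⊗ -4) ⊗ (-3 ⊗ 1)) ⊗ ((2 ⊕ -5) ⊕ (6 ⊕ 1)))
(((4 ⊗ -4) ⊗ (-3 ⊗ 1)) ⊗ ((2 ⊕ -5) ⊕ (6 ⊕ 1))) = -7

Expand innermost to outermost. Recall ⊕ takes the minimum of its arguments and ⊗ takes their sum. Working out the expression (((4 ⊗ -4) ⊗ (-3 ⊗ 1)) ⊗ ((2 ⊕ -5) ⊕ (6 ⊕ 1))) gives -7.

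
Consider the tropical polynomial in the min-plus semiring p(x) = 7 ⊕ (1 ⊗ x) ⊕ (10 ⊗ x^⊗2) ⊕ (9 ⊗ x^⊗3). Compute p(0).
p(0) = 1

A tropical monomial a ⊗ x^⊗i evaluates to a + i · x. Evaluating each term at x = 0:
  Term 0 contributes 7 + 0 · 0 = 7
  Term 1 contributes 1 + 1 · 0 = 1
  Term 2 contributes 10 + 2 · 0 = 10
  Term 3 contributes 9 + 3 · 0 = 9
p(0) = ⊕ of these = min[7, 1, 10, 9] = 1.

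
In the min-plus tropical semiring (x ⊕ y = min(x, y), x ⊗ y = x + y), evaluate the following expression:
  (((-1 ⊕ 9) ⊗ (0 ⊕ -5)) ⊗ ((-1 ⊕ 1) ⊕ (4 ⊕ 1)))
(((-1 ⊕ 9) ⊗ (0 ⊕ -5)) ⊗ ((-1 ⊕ 1) ⊕ (4 ⊕ 1))) = -7

Expand innermost to outermost. Recall ⊕ takes the minimum of its arguments and ⊗ takes their sum. Working out the expression (((-1 ⊕ 9) ⊗ (0 ⊕ -5)) ⊗ ((-1 ⊕ 1) ⊕ (4 ⊕ 1))) gives -7.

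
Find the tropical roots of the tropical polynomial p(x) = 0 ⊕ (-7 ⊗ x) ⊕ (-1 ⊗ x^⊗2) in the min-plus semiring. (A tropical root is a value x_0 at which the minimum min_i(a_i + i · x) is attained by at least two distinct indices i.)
Roots: {-6, 7}

Each tropical root is a break point of the lower envelope of the lines y = a_i + i · x (there are 3 lines, with slopes 0, 1, ..., 2). Only the lines that attain the minimum somewhere contribute to roots; other lines are dominated. Here the surviving (envelope) indices are i = 2, i = 1, i = 0.
Intersections between consecutive envelope lines give the roots: for adjacent envelope indices i < j the intersection is x = (a_i − a_j) / (j − i). Reading off the sorted break points: {-6, 7}.
Verification: at each break x_0, at least two indices attain the minimum of min_i(a_i + i · x_0).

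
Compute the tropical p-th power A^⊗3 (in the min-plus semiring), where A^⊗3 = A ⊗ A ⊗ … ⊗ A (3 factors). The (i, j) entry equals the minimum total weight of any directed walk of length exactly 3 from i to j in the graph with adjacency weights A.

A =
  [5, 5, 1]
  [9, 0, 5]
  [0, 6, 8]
A^⊗3 =
  [6, 5, 2]
  [5, 0, 5]
  [1, 5, 6]

Each entry (A^⊗3)_ij equals the minimum over all length-3 walks i = v_0 → v_1 → … → v_3 = j of Σ_t A[v_t][v_{t+1}]. For example, for (i, j) = (0, 2) we minimise over 9 possible intermediate vertex sequences; the minimum is 2, attained along the walk 0 → 2 → 0 → 2.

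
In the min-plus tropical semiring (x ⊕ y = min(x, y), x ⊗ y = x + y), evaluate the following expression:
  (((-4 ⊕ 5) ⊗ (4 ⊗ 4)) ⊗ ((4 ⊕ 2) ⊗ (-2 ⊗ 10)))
(((-4 ⊕ 5) ⊗ (4 ⊗ 4)) ⊗ ((4 ⊕ 2) ⊗ (-2 ⊗ 10))) = 14

Expand innermost to outermost. Recall ⊕ takes the minimum of its arguments and ⊗ takes their sum. Working out the expression (((-4 ⊕ 5) ⊗ (4 ⊗ 4)) ⊗ ((4 ⊕ 2) ⊗ (-2 ⊗ 10))) gives 14.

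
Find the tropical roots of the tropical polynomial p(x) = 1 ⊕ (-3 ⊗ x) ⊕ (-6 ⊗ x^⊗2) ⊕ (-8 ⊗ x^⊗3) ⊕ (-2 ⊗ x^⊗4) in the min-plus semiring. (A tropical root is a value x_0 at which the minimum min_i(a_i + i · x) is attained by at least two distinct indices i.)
Roots: {-6, 2, 3, 4}

Each tropical root is a break point of the lower envelope of the lines y = a_i + i · x (there are 5 lines, with slopes 0, 1, ..., 4). Only the lines that attain the minimum somewhere contribute to roots; other lines are dominated. Here the surviving (envelope) indices are i = 4, i = 3, i = 2, i = 1, i = 0.
Intersections between consecutive envelope lines give the roots: for adjacent envelope indices i < j the intersection is x = (a_i − a_j) / (j − i). Reading off the sorted break points: {-6, 2, 3, 4}.
Verification: at each break x_0, at least two indices attain the minimum of min_i(a_i + i · x_0).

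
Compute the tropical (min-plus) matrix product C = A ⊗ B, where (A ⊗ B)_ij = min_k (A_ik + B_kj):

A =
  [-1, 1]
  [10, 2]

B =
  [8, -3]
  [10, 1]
A ⊗ B =
  [7, -4]
  [12, 3]

Apply the min-plus product entry-by-entry:
  C[0][0] = min over k of (A[0][0] + B[0][0] = -1 + 8 = 7, A[0][1] + B[1][0] = 1 + 10 = 11) = 7 (attained at k = 0)
  C[0][1] = min over k of (A[0][0] + B[0][1] = -1 + -3 = -4, A[0][1] + B[1][1] = 1 + 1 = 2) = -4 (attained at k = 0)
  C[1][0] = min over k of (A[1][0] + B[0][0] = 10 + 8 = 18, A[1][1] + B[1][0] = 2 + 10 = 12) = 12 (attained at k = 1)
  C[1][1] = min over k of (A[1][0] + B[0][1] = 10 + -3 = 7, A[1][1] + B[1][1] = 2 + 1 = 3) = 3 (attained at k = 1)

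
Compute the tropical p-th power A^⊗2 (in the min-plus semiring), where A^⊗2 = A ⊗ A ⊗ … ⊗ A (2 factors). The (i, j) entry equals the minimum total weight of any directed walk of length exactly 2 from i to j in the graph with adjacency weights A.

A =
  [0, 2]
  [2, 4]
A^⊗2 =
  [0, 2]
  [2, 4]

Each entry (A^⊗2)_ij equals the minimum over all length-2 walks i = v_0 → v_1 → … → v_2 = j of Σ_t A[v_t][v_{t+1}]. For example, for (i, j) = (0, 1) we minimise over 2 possible intermediate vertex sequences; the minimum is 2, attained along the walk 0 → 0 → 1.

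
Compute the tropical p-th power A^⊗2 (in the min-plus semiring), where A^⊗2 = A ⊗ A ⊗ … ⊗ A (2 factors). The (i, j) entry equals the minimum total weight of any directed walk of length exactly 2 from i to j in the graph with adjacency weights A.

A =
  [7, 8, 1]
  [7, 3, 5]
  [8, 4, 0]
A^⊗2 =
  [9, 5, 1]
  [10, 6, 5]
  [8, 4, 0]

Each entry (A^⊗2)_ij equals the minimum over all length-2 walks i = v_0 → v_1 → … → v_2 = j of Σ_t A[v_t][v_{t+1}]. For example, for (i, j) = (0, 2) we minimise over 3 possible intermediate vertex sequences; the minimum is 1, attained along the walk 0 → 2 → 2.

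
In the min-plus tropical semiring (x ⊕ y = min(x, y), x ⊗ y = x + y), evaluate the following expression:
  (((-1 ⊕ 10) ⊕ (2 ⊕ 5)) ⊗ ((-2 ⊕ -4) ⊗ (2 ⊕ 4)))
(((-1 ⊕ 10) ⊕ (2 ⊕ 5)) ⊗ ((-2 ⊕ -4) ⊗ (2 ⊕ 4))) = -3

Expand innermost to outermost. Recall ⊕ takes the minimum of its arguments and ⊗ takes their sum. Working out the expression (((-1 ⊕ 10) ⊕ (2 ⊕ 5)) ⊗ ((-2 ⊕ -4) ⊗ (2 ⊕ 4))) gives -3.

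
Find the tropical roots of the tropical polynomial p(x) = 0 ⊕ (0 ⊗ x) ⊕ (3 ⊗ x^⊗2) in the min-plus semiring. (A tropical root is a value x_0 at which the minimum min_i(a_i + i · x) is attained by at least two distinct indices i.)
Roots: {-3, 0}

Each tropical root is a break point of the lower envelope of the lines y = a_i + i · x (there are 3 lines, with slopes 0, 1, ..., 2). Only the lines that attain the minimum somewhere contribute to roots; other lines are dominated. Here the surviving (envelope) indices are i = 2, i = 1, i = 0.
Intersections between consecutive envelope lines give the roots: for adjacent envelope indices i < j the intersection is x = (a_i − a_j) / (j − i). Reading off the sorted break points: {-3, 0}.
Verification: at each break x_0, at least two indices attain the minimum of min_i(a_i + i · x_0).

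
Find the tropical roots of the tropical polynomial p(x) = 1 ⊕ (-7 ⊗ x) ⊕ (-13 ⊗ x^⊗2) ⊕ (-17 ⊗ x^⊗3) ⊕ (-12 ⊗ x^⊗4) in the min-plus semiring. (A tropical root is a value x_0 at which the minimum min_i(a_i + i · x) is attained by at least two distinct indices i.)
Roots: {-5, 4, 6, 8}

Each tropical root is a break point of the lower envelope of the lines y = a_i + i · x (there are 5 lines, with slopes 0, 1, ..., 4). Only the lines that attain the minimum somewhere contribute to roots; other lines are dominated. Here the surviving (envelope) indices are i = 4, i = 3, i = 2, i = 1, i = 0.
Intersections between consecutive envelope lines give the roots: for adjacent envelope indices i < j the intersection is x = (a_i − a_j) / (j − i). Reading off the sorted break points: {-5, 4, 6, 8}.
Verification: at each break x_0, at least two indices attain the minimum of min_i(a_i + i · x_0).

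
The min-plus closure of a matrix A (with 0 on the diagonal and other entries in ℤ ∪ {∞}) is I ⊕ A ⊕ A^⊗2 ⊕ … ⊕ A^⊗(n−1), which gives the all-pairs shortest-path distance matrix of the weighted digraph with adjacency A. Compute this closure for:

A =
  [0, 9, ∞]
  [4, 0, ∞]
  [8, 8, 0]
Closure =
  [0, 9, ∞]
  [4, 0, ∞]
  [8, 8, 0]

This is the Floyd-Warshall all-pairs shortest-path computation. For each intermediate vertex k = 0, 1, …, 2, update dist[i][j] ← min(dist[i][j], dist[i][k] + dist[k][j]). The final matrix gives, for each (i, j), the minimum total weight of any directed path from i to j (possibly empty when i = j).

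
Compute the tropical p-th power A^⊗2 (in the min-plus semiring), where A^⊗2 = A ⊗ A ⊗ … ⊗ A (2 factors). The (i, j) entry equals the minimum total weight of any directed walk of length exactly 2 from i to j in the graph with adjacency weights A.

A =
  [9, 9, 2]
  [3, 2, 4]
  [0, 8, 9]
A^⊗2 =
  [2, 10, 11]
  [4, 4, 5]
  [9, 9, 2]

Each entry (A^⊗2)_ij equals the minimum over all length-2 walks i = v_0 → v_1 → … → v_2 = j of Σ_t A[v_t][v_{t+1}]. For example, for (i, j) = (0, 2) we minimise over 3 possible intermediate vertex sequences; the minimum is 11, attained along the walk 0 → 0 → 2.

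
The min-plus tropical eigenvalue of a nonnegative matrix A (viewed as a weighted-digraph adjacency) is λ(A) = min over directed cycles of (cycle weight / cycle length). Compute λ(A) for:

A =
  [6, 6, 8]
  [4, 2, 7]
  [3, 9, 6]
λ(A) = 2

Enumerate directed cycles and compute their means (weight / length). Sample:
  cycle 0 → 0: weight = 6, length = 1, mean = 6/1 ≈ 6.000
  cycle 1 → 1: weight = 2, length = 1, mean = 2/1 ≈ 2.000
  cycle 2 → 2: weight = 6, length = 1, mean = 6/1 ≈ 6.000
  cycle 0 → 1 → 0: weight = 10, length = 2, mean = 10/2 ≈ 5.000
  cycle 0 → 2 → 0: weight = 11, length = 2, mean = 11/2 ≈ 5.500
  cycle 1 → 0 → 1: weight = 10, length = 2, mean = 10/2 ≈ 5.000
Minimum mean = 2.000, attained e.g. along the cycle 1 → 1 with weight 2 and length 1. So λ(A) = 2/1 = 2.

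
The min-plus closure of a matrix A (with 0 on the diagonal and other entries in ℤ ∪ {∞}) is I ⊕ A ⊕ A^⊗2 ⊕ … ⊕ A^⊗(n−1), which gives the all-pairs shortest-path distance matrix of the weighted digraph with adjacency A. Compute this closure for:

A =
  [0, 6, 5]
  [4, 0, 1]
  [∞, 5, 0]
Closure =
  [0, 6, 5]
  [4, 0, 1]
  [9, 5, 0]

This is the Floyd-Warshall all-pairs shortest-path computation. For each intermediate vertex k = 0, 1, …, 2, update dist[i][j] ← min(dist[i][j], dist[i][k] + dist[k][j]). The final matrix gives, for each (i, j), the minimum total weight of any directed path from i to j (possibly empty when i = j).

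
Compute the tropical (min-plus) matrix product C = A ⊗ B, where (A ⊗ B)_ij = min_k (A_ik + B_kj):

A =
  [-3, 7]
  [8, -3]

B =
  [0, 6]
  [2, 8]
A ⊗ B =
  [-3, 3]
  [-1, 5]

Apply the min-plus product entry-by-entry:
  C[0][0] = min over k of (A[0][0] + B[0][0] = -3 + 0 = -3, A[0][1] + B[1][0] = 7 + 2 = 9) = -3 (attained at k = 0)
  C[0][1] = min over k of (A[0][0] + B[0][1] = -3 + 6 = 3, A[0][1] + B[1][1] = 7 + 8 = 15) = 3 (attained at k = 0)
  C[1][0] = min over k of (A[1][0] + B[0][0] = 8 + 0 = 8, A[1][1] + B[1][0] = -3 + 2 = -1) = -1 (attained at k = 1)
  C[1][1] = min over k of (A[1][0] + B[0][1] = 8 + 6 = 14, A[1][1] + B[1][1] = -3 + 8 = 5) = 5 (attained at k = 1)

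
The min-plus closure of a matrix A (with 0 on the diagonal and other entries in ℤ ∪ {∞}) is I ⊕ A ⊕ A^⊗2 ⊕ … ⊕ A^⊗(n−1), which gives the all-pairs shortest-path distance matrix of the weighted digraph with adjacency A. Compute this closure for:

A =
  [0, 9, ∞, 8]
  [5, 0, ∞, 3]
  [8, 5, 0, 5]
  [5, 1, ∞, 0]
Closure =
  [0, 9, ∞, 8]
  [5, 0, ∞, 3]
  [8, 5, 0, 5]
  [5, 1, ∞, 0]

This is the Floyd-Warshall all-pairs shortest-path computation. For each intermediate vertex k = 0, 1, …, 3, update dist[i][j] ← min(dist[i][j], dist[i][k] + dist[k][j]). The final matrix gives, for each (i, j), the minimum total weight of any directed path from i to j (possibly empty when i = j).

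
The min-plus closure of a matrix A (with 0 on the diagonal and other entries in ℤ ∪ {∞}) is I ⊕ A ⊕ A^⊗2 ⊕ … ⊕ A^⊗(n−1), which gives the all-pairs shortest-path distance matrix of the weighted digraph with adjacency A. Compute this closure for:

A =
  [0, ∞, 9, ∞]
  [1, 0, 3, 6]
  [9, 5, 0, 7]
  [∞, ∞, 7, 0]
Closure =
  [0, 14, 9, 16]
  [1, 0, 3, 6]
  [6, 5, 0, 7]
  [13, 12, 7, 0]

This is the Floyd-Warshall all-pairs shortest-path computation. For each intermediate vertex k = 0, 1, …, 3, update dist[i][j] ← min(dist[i][j], dist[i][k] + dist[k][j]). The final matrix gives, for each (i, j), the minimum total weight of any directed path from i to j (possibly empty when i = j).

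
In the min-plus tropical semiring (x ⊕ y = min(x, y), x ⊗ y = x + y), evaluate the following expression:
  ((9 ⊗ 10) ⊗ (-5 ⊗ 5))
((9 ⊗ 10) ⊗ (-5 ⊗ 5)) = 19

Expand innermost to outermost. Recall ⊕ takes the minimum of its arguments and ⊗ takes their sum. Working out the expression ((9 ⊗ 10) ⊗ (-5 ⊗ 5)) gives 19.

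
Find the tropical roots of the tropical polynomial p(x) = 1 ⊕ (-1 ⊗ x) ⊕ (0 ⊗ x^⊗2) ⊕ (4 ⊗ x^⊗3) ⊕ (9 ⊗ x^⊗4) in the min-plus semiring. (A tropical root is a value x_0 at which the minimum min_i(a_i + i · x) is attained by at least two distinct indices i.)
Roots: {-5, -4, -1, 2}

Each tropical root is a break point of the lower envelope of the lines y = a_i + i · x (there are 5 lines, with slopes 0, 1, ..., 4). Only the lines that attain the minimum somewhere contribute to roots; other lines are dominated. Here the surviving (envelope) indices are i = 4, i = 3, i = 2, i = 1, i = 0.
Intersections between consecutive envelope lines give the roots: for adjacent envelope indices i < j the intersection is x = (a_i − a_j) / (j − i). Reading off the sorted break points: {-5, -4, -1, 2}.
Verification: at each break x_0, at least two indices attain the minimum of min_i(a_i + i · x_0).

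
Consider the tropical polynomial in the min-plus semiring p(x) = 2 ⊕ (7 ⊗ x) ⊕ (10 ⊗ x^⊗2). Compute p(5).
p(5) = 2

A tropical monomial a ⊗ x^⊗i evaluates to a + i · x. Evaluating each term at x = 5:
  Term 0 contributes 2 + 0 · 5 = 2
  Term 1 contributes 7 + 1 · 5 = 12
  Term 2 contributes 10 + 2 · 5 = 20
p(5) = ⊕ of these = min[2, 12, 20] = 2.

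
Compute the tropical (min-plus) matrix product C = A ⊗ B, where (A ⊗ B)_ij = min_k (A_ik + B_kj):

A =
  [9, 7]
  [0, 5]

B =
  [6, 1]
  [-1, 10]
A ⊗ B =
  [6, 10]
  [4, 1]

Apply the min-plus product entry-by-entry:
  C[0][0] = min over k of (A[0][0] + B[0][0] = 9 + 6 = 15, A[0][1] + B[1][0] = 7 + -1 = 6) = 6 (attained at k = 1)
  C[0][1] = min over k of (A[0][0] + B[0][1] = 9 + 1 = 10, A[0][1] + B[1][1] = 7 + 10 = 17) = 10 (attained at k = 0)
  C[1][0] = min over k of (A[1][0] + B[0][0] = 0 + 6 = 6, A[1][1] + B[1][0] = 5 + -1 = 4) = 4 (attained at k = 1)
  C[1][1] = min over k of (A[1][0] + B[0][1] = 0 + 1 = 1, A[1][1] + B[1][1] = 5 + 10 = 15) = 1 (attained at k = 0)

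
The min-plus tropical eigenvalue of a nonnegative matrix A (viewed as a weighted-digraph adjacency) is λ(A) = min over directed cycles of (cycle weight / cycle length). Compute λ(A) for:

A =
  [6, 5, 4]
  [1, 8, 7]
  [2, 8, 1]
λ(A) = 1

Enumerate directed cycles and compute their means (weight / length). Sample:
  cycle 0 → 0: weight = 6, length = 1, mean = 6/1 ≈ 6.000
  cycle 1 → 1: weight = 8, length = 1, mean = 8/1 ≈ 8.000
  cycle 2 → 2: weight = 1, length = 1, mean = 1/1 ≈ 1.000
  cycle 0 → 1 → 0: weight = 6, length = 2, mean = 6/2 ≈ 3.000
  cycle 0 → 2 → 0: weight = 6, length = 2, mean = 6/2 ≈ 3.000
  cycle 1 → 0 → 1: weight = 6, length = 2, mean = 6/2 ≈ 3.000
Minimum mean = 1.000, attained e.g. along the cycle 2 → 2 with weight 1 and length 1. So λ(A) = 1/1 = 1.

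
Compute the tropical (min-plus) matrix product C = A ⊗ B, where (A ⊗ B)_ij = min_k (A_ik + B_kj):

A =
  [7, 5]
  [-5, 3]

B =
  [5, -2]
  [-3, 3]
A ⊗ B =
  [2, 5]
  [0, -7]

Apply the min-plus product entry-by-entry:
  C[0][0] = min over k of (A[0][0] + B[0][0] = 7 + 5 = 12, A[0][1] + B[1][0] = 5 + -3 = 2) = 2 (attained at k = 1)
  C[0][1] = min over k of (A[0][0] + B[0][1] = 7 + -2 = 5, A[0][1] + B[1][1] = 5 + 3 = 8) = 5 (attained at k = 0)
  C[1][0] = min over k of (A[1][0] + B[0][0] = -5 + 5 = 0, A[1][1] + B[1][0] = 3 + -3 = 0) = 0 (attained at k = 0)
  C[1][1] = min over k of (A[1][0] + B[0][1] = -5 + -2 = -7, A[1][1] + B[1][1] = 3 + 3 = 6) = -7 (attained at k = 0)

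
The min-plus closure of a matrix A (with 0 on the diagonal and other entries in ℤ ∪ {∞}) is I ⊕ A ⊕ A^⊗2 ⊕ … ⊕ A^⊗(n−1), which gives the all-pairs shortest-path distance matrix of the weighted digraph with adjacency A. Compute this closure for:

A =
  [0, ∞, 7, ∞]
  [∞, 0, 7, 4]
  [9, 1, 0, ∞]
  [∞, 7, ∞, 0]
Closure =
  [0, 8, 7, 12]
  [16, 0, 7, 4]
  [9, 1, 0, 5]
  [23, 7, 14, 0]

This is the Floyd-Warshall all-pairs shortest-path computation. For each intermediate vertex k = 0, 1, …, 3, update dist[i][j] ← min(dist[i][j], dist[i][k] + dist[k][j]). The final matrix gives, for each (i, j), the minimum total weight of any directed path from i to j (possibly empty when i = j).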